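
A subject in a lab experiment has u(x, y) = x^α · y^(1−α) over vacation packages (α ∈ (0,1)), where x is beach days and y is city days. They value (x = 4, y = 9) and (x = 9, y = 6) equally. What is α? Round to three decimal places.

α ≈ 0.333

The Cobb–Douglas utilities coincide, so 4^α·9^(1−α) = 9^α·6^(1−α).
Rearrange to (4/9)^α = (6/9)^(1−α) and take logs: α·-0.810930 = (1−α)·-0.405465.
So α/(1−α) = (-0.405465)/(-0.810930) = 0.500000, and α = 0.500000/1.500000 ≈ 0.333.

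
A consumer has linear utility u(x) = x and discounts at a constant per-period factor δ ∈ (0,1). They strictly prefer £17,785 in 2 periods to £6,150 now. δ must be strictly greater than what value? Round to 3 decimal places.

δ > 0.588

Comparing present values: 6150 < δ^2·17785.
Hence δ^2 > 6150/17785 = 0.34580, and x ↦ x^(1/2) is increasing on (0,∞).
δ > (6150/17785)^(1/2) ≈ 0.588.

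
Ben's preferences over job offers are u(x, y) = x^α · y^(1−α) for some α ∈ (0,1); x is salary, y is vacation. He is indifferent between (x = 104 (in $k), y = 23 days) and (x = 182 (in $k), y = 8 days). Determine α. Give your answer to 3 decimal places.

Indifference: 104^α · 23^(1−α) = 182^α · 8^(1−α).
(104/182)^α = (8/23)^(1−α); take logs: α·ln(104/182) = (1−α)·ln(8/23), i.e. α·-0.559616 = (1−α)·-1.056053.
Thus α·(-1.615669) = -1.056053, so α = -1.056053/-1.615669 ≈ 0.654.

α ≈ 0.654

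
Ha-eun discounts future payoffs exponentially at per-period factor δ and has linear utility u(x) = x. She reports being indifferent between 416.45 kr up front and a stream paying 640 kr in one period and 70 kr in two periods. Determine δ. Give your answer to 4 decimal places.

δ ≈ 0.6100

Present value of the stream is 640·δ + 70·δ². Indifference gives 640δ + 70δ² = 416.45.
Rearranged: 70δ² + 640δ − 416.45 = 0.
δ = (−640 + √(640² + 4·70·416.45)) / (2·70) = (−640 + √526206.00) / 140 ≈ 0.6100.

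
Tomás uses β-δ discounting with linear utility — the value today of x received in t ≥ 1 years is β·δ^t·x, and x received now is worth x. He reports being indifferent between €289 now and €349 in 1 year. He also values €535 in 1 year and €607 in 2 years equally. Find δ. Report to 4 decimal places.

From the later pair, β·δ^1·535 = β·δ^2·607; dividing through, δ = 535/607 = 0.88138.

δ ≈ 0.8814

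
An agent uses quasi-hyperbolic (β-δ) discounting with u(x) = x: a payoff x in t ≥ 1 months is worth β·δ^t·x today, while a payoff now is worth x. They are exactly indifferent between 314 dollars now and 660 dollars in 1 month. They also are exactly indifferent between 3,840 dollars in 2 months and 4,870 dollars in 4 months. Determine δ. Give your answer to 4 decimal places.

δ ≈ 0.8880

From the later pair, β·δ^2·3840 = β·δ^4·4870; dividing through, δ^2 = 3840/4870 = 0.78850, so δ = 0.88798.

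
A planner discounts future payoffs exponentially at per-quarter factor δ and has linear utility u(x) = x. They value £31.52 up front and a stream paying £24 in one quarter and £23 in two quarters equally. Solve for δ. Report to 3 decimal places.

Equating present values: 31.52 = 24δ + 23δ².
So 23δ² + 24δ − 31.52 = 0.
The positive root is δ = [−24 + √(24² + 4·23·31.52)] / (2·23) = (−24 + 58.956)/46 ≈ 0.760.

δ ≈ 0.760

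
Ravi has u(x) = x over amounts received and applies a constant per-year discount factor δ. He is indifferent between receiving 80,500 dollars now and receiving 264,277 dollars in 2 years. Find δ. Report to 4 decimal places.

δ ≈ 0.5519

Indifference means u(80500) = δ^2 · u(264277), so δ^2 = u(80500)/u(264277).
With u(x) = x: δ^2 = 80500/264277 = 0.30460.
Hence δ = (0.30460)^(1/2) = 0.551910.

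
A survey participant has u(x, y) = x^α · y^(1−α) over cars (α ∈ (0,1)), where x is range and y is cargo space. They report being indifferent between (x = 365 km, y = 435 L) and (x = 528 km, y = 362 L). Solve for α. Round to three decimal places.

α ≈ 0.332

Set the two utilities equal: 365^α·435^(1−α) = 528^α·362^(1−α).
(365/528)^α = (362/435)^(1−α); take logs: α·ln(365/528) = (1−α)·ln(362/435), i.e. α·-0.369199 = (1−α)·-0.183702.
With A = -0.369199 and B = -0.183702: α·A = (1−α)·B, so α = B/(A+B) = -0.183702/-0.552901 ≈ 0.332.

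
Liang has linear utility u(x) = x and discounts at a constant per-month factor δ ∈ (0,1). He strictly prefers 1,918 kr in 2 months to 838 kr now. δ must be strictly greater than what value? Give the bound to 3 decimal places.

Under u(x) = x this choice says 838 < δ^2·1918.
So δ^2 > 838/1918 = 0.43691; taking the square root of both positive sides preserves the inequality.
δ > 0.43691^(1/2) = 0.661.

δ > 0.661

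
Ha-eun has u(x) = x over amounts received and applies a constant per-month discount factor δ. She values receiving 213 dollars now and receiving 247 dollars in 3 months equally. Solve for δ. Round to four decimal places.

δ ≈ 0.9518

The payoff in 3 months is discounted by δ^3, so u(213) = δ^3·u(247) and δ^3 = u(213)/u(247).
With u(x) = x: δ^3 = 213/247 = 0.86235.
Hence δ = (0.86235)^(1/3) = 0.951833.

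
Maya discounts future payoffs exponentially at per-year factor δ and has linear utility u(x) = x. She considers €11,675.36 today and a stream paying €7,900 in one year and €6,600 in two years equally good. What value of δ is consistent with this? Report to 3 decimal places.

Equating present values: 11675.36 = 7900δ + 6600δ².
So 6600δ² + 7900δ − 11675.36 = 0.
δ = (−7900 + √(7900² + 4·6600·11675.36)) / (2·6600) = (−7900 + √370639504.00) / 13200 ≈ 0.860.

δ ≈ 0.860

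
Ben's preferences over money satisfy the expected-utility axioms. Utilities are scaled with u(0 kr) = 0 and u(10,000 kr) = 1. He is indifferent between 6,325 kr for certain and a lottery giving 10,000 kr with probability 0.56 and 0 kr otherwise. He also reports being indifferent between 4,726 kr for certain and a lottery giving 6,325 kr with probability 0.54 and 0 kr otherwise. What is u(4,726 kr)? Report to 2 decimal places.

From the first indifference, u(6,325 kr) = 0.56·u(10,000 kr) + 0.44·u(0 kr) = 0.56·1 + 0.44·0 = 0.56.
Chaining: u(4,726 kr) = 0.54·0.56 + 0.46·0.00 = 0.3024.

0.30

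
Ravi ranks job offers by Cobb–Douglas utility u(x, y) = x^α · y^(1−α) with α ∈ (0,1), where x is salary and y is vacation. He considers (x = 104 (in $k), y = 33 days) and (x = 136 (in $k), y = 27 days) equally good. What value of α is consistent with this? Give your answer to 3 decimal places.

α ≈ 0.428

Indifference: 104^α · 33^(1−α) = 136^α · 27^(1−α).
Taking logs: α·ln 104 + (1−α)·ln 33 = α·ln 136 + (1−α)·ln 27, i.e. α·-0.268264 = (1−α)·-0.200671.
With A = -0.268264 and B = -0.200671: α·A = (1−α)·B, so α = B/(A+B) = -0.200671/-0.468935 ≈ 0.428.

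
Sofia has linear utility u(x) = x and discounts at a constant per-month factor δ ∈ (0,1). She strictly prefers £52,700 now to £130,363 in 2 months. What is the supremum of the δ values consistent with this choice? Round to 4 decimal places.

δ < 0.6358

Comparing present values: 52700 > δ^2·130363.
Dividing by 130363: δ^2 < 0.40426. Both sides are positive, so the square root keeps the direction.
δ < 0.40426^(1/2) = 0.6358.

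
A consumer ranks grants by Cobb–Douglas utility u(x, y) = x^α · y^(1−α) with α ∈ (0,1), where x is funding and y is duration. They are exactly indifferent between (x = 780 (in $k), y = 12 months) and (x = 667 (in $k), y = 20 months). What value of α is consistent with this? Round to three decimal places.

α ≈ 0.765

Indifference: 780^α · 12^(1−α) = 667^α · 20^(1−α).
(780/667)^α = (20/12)^(1−α); take logs: α·ln(780/667) = (1−α)·ln(20/12), i.e. α·0.156504 = (1−α)·0.510826.
With A = 0.156504 and B = 0.510826: α·A = (1−α)·B, so α = B/(A+B) = 0.510826/0.667330 ≈ 0.765.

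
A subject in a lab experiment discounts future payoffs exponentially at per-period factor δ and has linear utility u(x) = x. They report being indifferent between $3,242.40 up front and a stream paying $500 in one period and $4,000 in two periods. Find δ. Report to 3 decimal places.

The stream is worth 500δ + 4000δ² today, so 500δ + 4000δ² = 3242.40.
That is, 4000δ² + 500δ − 3242.40 = 0, a quadratic in δ.
By the quadratic formula (taking the positive root), δ = (−500 + √52128400.00) / 8000 ≈ 0.840.

δ ≈ 0.840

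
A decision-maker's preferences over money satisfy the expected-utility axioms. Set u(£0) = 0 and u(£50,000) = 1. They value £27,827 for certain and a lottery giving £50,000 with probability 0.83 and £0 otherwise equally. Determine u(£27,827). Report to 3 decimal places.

By the standard-gamble method, u(£27,827) is just the indifference probability on the best outcome: 0.83.

0.830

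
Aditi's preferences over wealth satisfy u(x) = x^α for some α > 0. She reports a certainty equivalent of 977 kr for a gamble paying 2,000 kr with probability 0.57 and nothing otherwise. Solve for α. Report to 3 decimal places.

EU(lottery) = 0.57·2000^α + 0.43·0 = 0.57·2000^α.
Equating: 977^α = 0.57·2000^α, i.e. 0.4885^α = 0.57.
α = ln(0.57) / ln(977/2000) = -0.562119/-0.716416 ≈ 0.785.

α ≈ 0.785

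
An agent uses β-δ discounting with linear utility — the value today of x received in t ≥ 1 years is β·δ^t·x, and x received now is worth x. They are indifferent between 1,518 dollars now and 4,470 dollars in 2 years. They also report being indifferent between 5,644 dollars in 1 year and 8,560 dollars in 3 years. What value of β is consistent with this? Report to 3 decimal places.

Both payoffs in the second observation are in the future, so β drops out: δ^1·5644 = δ^3·8560 ⇒ δ^2 = 5644/8560 = 0.65935, so δ = 0.81200.
Substituting δ into 1518 = β·δ^2·4470: β = 1518/(2947.276) ≈ 0.515.

β ≈ 0.515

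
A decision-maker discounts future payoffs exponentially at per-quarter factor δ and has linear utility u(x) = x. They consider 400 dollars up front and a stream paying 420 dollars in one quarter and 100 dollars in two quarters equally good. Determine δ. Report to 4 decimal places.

δ ≈ 0.8000

The stream is worth 420δ + 100δ² today, so 420δ + 100δ² = 400.
So 100δ² + 420δ − 400 = 0.
By the quadratic formula (taking the positive root), δ = (−420 + √336400.00) / 200 ≈ 0.8000.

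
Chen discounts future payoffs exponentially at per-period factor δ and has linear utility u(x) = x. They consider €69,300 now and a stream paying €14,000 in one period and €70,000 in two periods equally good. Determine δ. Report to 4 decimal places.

Present value of the stream is 14000·δ + 70000·δ². Indifference gives 14000δ + 70000δ² = 69300.
Rearranged: 70000δ² + 14000δ − 69300 = 0.
The positive root is δ = [−14000 + √(14000² + 4·70000·69300)] / (2·70000) = (−14000 + 140000.000)/140000 ≈ 0.9000.

δ ≈ 0.9000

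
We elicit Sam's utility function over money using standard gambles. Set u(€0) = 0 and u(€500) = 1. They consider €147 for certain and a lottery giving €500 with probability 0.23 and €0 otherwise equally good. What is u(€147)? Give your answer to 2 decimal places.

u(€147) equals the lottery's expected utility: 0.23·1 + 0.77·0 = 0.23.

0.23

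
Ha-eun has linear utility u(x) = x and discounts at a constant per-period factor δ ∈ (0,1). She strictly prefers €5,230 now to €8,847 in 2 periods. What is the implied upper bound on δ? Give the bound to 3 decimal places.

δ < 0.769

Under u(x) = x this choice says 5230 > δ^2·8847.
Hence δ^2 < 5230/8847 = 0.59116, and x ↦ x^(1/2) is increasing on (0,∞).
δ < (5230/8847)^(1/2) ≈ 0.769.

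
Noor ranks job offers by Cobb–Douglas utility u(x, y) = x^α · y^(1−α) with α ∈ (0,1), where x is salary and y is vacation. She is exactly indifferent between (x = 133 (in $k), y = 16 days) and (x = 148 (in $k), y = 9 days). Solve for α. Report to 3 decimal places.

Set the two utilities equal: 133^α·16^(1−α) = 148^α·9^(1−α).
Taking logs: α·ln 133 + (1−α)·ln 16 = α·ln 148 + (1−α)·ln 9, i.e. α·-0.106863 = (1−α)·-0.575364.
With A = -0.106863 and B = -0.575364: α·A = (1−α)·B, so α = B/(A+B) = -0.575364/-0.682227 ≈ 0.843.

α ≈ 0.843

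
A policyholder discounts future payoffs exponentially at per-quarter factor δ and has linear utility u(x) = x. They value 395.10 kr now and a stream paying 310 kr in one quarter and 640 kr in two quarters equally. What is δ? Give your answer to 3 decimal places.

δ ≈ 0.580

Present value of the stream is 310·δ + 640·δ². Indifference gives 310δ + 640δ² = 395.10.
That is, 640δ² + 310δ − 395.10 = 0, a quadratic in δ.
By the quadratic formula (taking the positive root), δ = (−310 + √1107556.00) / 1280 ≈ 0.580.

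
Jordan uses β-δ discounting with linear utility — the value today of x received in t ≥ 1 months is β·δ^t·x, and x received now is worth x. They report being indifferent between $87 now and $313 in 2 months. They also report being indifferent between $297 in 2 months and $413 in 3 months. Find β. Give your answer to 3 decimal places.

β ≈ 0.537

From the later pair, β·δ^2·297 = β·δ^3·413; dividing through, δ = 297/413 = 0.71913.
Now use the now-vs-future pair: 87 = β·δ^2·313 gives β = 87/(0.51715·313) ≈ 0.537.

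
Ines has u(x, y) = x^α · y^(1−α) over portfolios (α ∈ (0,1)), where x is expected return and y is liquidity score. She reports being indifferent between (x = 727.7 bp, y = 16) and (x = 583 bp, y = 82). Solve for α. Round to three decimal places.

α ≈ 0.881

Indifference: 727.7^α · 16^(1−α) = 583^α · 82^(1−α).
Rearrange to (727.7/583)^α = (82/16)^(1−α) and take logs: α·0.221702 = (1−α)·1.634131.
So α/(1−α) = (1.634131)/(0.221702) = 7.370845, and α = 7.370845/8.370845 ≈ 0.881.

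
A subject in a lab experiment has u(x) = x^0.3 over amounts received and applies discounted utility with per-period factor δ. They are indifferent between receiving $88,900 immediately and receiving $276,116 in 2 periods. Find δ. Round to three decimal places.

δ ≈ 0.844

Equating discounted utilities: u(88900) = δ^2·u(276116) ⇒ δ^2 = u(88900)/u(276116).
Since u(x) = x^0.3, δ^2 = (88900/276116)^0.3 = 0.32197^0.3 = 0.71178.
Hence δ = (0.71178)^(1/2) = 0.84367.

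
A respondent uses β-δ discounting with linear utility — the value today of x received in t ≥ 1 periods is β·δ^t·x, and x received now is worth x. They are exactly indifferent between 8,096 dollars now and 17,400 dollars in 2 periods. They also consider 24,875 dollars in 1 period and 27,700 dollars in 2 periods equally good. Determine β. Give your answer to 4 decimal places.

β ≈ 0.5770

The second indifference involves only future payoffs, so β cancels: β·δ^1·24875 = β·δ^2·27700, giving δ = 24875/27700 = 0.89801.
Now use the now-vs-future pair: 8096 = β·δ^2·17400 gives β = 8096/(0.80643·17400) ≈ 0.5770.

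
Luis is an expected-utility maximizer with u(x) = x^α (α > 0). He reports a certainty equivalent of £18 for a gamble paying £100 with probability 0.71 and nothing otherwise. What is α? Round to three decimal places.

EU(lottery) = 0.71·100^α + 0.29·0 = 0.71·100^α.
Equating: 18^α = 0.71·100^α, i.e. 0.1800^α = 0.71.
Taking logs: α·ln(18/100) = ln(0.71), so α = -0.342490 / -1.714798 ≈ 0.200.

α ≈ 0.200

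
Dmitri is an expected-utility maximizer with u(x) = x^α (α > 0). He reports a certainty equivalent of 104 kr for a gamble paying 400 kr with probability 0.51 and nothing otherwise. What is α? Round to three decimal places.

EU(lottery) = 0.51·400^α + 0.49·0 = 0.51·400^α.
Equating: 104^α = 0.51·400^α, i.e. 0.2600^α = 0.51.
Take logs: α = ln 0.51 / ln(104/400) ≈ 0.49986.

α ≈ 0.500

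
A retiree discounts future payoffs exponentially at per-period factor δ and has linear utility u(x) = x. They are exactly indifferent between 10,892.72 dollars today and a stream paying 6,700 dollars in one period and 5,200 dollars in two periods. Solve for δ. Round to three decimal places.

δ ≈ 0.940

Equating present values: 10892.72 = 6700δ + 5200δ².
That is, 5200δ² + 6700δ − 10892.72 = 0, a quadratic in δ.
δ = (−6700 + √(6700² + 4·5200·10892.72)) / (2·5200) = (−6700 + √271458576.00) / 10400 ≈ 0.940.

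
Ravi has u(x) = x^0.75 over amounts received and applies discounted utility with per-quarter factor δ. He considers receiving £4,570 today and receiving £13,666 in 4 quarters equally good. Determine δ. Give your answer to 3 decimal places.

δ ≈ 0.814

Equating discounted utilities: u(4570) = δ^4·u(13666) ⇒ δ^4 = u(4570)/u(13666).
With u(x) = x^0.75: δ^4 = 4570^0.75/13666^0.75 = (4570/13666)^0.75 = 0.43975.
Taking the 4th root: δ = 0.43975^(1/4) ≈ 0.814.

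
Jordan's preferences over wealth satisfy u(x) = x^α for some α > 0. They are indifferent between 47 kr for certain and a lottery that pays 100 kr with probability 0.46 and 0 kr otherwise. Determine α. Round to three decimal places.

Since u(0) = 0, the lottery's EU is 0.46·100^α.
Equating: 47^α = 0.46·100^α, i.e. 0.4700^α = 0.46.
Taking logs: α·ln(47/100) = ln(0.46), so α = -0.776529 / -0.755023 ≈ 1.028.

α ≈ 1.028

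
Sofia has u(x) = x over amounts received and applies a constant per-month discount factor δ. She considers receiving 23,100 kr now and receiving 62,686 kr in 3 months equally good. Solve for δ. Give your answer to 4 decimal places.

δ ≈ 0.7169

The payoff in 3 months is discounted by δ^3, so u(23100) = δ^3·u(62686) and δ^3 = u(23100)/u(62686).
With u(x) = x: δ^3 = 23100/62686 = 0.36850.
Hence δ = (0.36850)^(1/3) = 0.716936.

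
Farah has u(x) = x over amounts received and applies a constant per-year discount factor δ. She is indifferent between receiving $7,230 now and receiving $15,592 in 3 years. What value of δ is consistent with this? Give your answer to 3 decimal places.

δ ≈ 0.774

The payoff in 3 years is discounted by δ^3, so u(7230) = δ^3·u(15592) and δ^3 = u(7230)/u(15592).
With u(x) = x: δ^3 = 7230/15592 = 0.46370.
So δ = 0.46370^(1/3) ≈ 0.774.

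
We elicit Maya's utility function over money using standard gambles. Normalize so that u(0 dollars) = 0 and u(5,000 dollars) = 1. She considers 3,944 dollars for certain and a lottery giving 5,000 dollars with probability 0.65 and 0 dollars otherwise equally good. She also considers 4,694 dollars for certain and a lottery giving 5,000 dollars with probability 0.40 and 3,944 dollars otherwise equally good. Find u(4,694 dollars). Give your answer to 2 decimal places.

0.79

First, u(3,944 dollars) = 0.65·u(5,000 dollars) + 0.35·u(0 dollars) = 0.65.
The second indifference gives u(4,694 dollars) = 0.40·u(5,000 dollars) + 0.60·u(3,944 dollars) = 0.40·1.00 + 0.60·0.65 = 0.7900.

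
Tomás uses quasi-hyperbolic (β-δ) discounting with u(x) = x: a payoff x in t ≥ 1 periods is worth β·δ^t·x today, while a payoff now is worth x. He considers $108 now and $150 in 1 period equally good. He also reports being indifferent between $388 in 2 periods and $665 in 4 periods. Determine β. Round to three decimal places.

β ≈ 0.943

The second indifference involves only future payoffs, so β cancels: β·δ^2·388 = β·δ^4·665, giving δ^2 = 388/665 = 0.58346, so δ = 0.76384.
Now use the now-vs-future pair: 108 = β·δ·150 gives β = 108/(0.76384·150) ≈ 0.943.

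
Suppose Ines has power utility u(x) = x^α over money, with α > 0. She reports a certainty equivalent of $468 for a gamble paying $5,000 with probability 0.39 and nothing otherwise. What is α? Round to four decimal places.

The lottery's expected utility is 0.39·u(5000) + 0.61·u(0) = 0.39·5000^α (since u(0) = 0 for α > 0).
Setting u(468) equal to that: 468^α = 0.39·5000^α ⇒ (468/5000)^α = 0.39.
α = ln(0.39) / ln(468/5000) = -0.9416085/-2.3687249 ≈ 0.3975.

α ≈ 0.3975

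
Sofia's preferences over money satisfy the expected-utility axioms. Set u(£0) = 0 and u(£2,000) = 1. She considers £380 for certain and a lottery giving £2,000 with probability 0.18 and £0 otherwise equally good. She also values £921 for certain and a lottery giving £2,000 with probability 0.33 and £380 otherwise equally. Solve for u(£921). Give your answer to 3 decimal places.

First, u(£380) = 0.18·u(£2,000) + 0.82·u(£0) = 0.18.
Then u(£921) = 0.33·u(£2,000) + 0.67·u(£380) = 0.33·1.00 + 0.67·0.18 = 0.4506.

0.451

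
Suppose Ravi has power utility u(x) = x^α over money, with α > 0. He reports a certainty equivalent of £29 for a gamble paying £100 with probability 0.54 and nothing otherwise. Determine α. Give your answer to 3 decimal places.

The lottery's expected utility is 0.54·u(100) + 0.46·u(0) = 0.54·100^α (since u(0) = 0 for α > 0).
Setting u(29) equal to that: 29^α = 0.54·100^α ⇒ (29/100)^α = 0.54.
Take logs: α = ln 0.54 / ln(29/100) ≈ 0.49778.

α ≈ 0.498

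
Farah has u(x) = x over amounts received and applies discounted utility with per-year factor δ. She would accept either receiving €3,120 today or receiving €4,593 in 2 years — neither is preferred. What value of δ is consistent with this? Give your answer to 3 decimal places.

δ ≈ 0.824

The payoff in 2 years is discounted by δ^2, so u(3120) = δ^2·u(4593) and δ^2 = u(3120)/u(4593).
With u(x) = x: δ^2 = 3120/4593 = 0.67929.
Hence δ = (0.67929)^(1/2) = 0.82419.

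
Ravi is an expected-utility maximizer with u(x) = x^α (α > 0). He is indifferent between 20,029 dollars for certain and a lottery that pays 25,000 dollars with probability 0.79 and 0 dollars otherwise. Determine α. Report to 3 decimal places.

The lottery's expected utility is 0.79·u(25000) + 0.21·u(0) = 0.79·25000^α (since u(0) = 0 for α > 0).
Equating: 20029^α = 0.79·25000^α, i.e. 0.8012^α = 0.79.
Taking logs: α·ln(20029/25000) = ln(0.79), so α = -0.235722 / -0.221695 ≈ 1.063.

α ≈ 1.063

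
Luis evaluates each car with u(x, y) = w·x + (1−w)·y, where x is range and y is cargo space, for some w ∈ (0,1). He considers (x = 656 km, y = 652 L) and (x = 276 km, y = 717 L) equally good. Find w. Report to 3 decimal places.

w = 0.146

Indifference: w·656 + (1−w)·652 = w·276 + (1−w)·717.
Collecting terms: w·380 = (1−w)·65.
Hence w = 65/(380+65) = 65/445 = 0.146.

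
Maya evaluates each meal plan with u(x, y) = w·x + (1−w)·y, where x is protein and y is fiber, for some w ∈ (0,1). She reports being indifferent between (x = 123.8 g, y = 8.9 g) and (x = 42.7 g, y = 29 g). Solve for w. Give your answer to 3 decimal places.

Indifference: w·123.8 + (1−w)·8.9 = w·42.7 + (1−w)·29.
Rearranging, 81.1·w − 20.1·(1−w) = 0.
Hence w = 20.1/(81.1+20.1) = 20.1/101.2 = 0.199.

w = 0.199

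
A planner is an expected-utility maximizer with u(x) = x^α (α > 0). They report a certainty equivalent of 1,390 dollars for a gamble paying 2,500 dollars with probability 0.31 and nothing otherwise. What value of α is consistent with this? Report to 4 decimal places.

α ≈ 1.9952

EU(lottery) = 0.31·2500^α + 0.69·0 = 0.31·2500^α.
Indifference: 1390^α = 0.31·2500^α, so (1390/2500)^α = 0.31.
α = ln(0.31) / ln(1390/2500) = -1.1711830/-0.5869870 ≈ 1.9952.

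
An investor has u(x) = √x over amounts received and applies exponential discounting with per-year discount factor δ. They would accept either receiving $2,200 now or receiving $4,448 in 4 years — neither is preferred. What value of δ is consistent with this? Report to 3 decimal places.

δ ≈ 0.916

Equating discounted utilities: u(2200) = δ^4·u(4448) ⇒ δ^4 = u(2200)/u(4448).
With u(x) = √x: δ^4 = √2200/√4448 = √(2200/4448) = 0.70328.
Hence δ = (0.70328)^(1/4) = 0.91576.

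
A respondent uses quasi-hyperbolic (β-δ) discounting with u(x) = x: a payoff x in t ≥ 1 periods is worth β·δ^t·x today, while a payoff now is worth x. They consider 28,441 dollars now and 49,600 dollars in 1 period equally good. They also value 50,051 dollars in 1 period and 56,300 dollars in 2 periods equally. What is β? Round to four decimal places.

Both payoffs in the second observation are in the future, so β drops out: δ^1·50051 = δ^2·56300 ⇒ δ = 50051/56300 = 0.88901.
Substituting δ into 28441 = β·δ·49600: β = 28441/(44094.664) ≈ 0.6450.

β ≈ 0.6450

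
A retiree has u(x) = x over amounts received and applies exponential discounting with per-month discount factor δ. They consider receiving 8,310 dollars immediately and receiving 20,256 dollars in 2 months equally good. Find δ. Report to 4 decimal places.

The payoff in 2 months is discounted by δ^2, so u(8310) = δ^2·u(20256) and δ^2 = u(8310)/u(20256).
With u(x) = x: δ^2 = 8310/20256 = 0.41025.
Hence δ = (0.41025)^(1/2) = 0.640507.

δ ≈ 0.6405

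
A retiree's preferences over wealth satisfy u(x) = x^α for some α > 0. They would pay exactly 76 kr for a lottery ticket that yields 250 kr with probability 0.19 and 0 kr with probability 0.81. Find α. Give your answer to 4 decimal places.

α ≈ 1.3947

EU(lottery) = 0.19·250^α + 0.81·0 = 0.19·250^α.
Equating: 76^α = 0.19·250^α, i.e. 0.3040^α = 0.19.
Taking logs: α·ln(76/250) = ln(0.19), so α = -1.6607312 / -1.1907276 ≈ 1.3947.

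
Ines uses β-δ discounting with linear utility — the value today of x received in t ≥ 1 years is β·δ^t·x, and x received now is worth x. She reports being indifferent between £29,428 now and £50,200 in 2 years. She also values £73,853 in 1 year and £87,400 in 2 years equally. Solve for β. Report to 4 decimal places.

Both payoffs in the second observation are in the future, so β drops out: δ^1·73853 = δ^2·87400 ⇒ δ = 73853/87400 = 0.84500.
The first indifference: 29428 = β·δ^2·50200, so β = 29428/(δ^2·50200) = 29428/(0.71402·50200) ≈ 0.8210.

β ≈ 0.8210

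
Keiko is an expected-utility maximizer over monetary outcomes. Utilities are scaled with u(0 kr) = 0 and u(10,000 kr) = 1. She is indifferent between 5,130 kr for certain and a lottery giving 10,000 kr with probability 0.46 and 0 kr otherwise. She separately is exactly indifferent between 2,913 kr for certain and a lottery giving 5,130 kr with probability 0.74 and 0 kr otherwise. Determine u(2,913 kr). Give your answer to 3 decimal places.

0.340

The first gamble pins u(5,130 kr): it must equal 0.46·1 + 0.54·0 = 0.46.
The second indifference gives u(2,913 kr) = 0.74·u(5,130 kr) + 0.26·u(0 kr) = 0.74·0.46 + 0.26·0.00 = 0.3404.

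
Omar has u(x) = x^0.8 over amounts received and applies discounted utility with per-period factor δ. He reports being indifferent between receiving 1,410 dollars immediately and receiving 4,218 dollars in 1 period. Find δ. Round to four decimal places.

δ ≈ 0.4162

Indifference means u(1410) = δ · u(4218), so δ = u(1410)/u(4218).
Since u(x) = x^0.8, δ = (1410/4218)^0.8 = 0.33428^0.8 = 0.41619.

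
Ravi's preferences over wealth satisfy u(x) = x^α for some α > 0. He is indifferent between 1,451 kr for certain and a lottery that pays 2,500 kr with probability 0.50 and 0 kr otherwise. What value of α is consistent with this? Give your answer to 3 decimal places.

Since u(0) = 0, the lottery's EU is 0.50·2500^α.
Equating: 1451^α = 0.50·2500^α, i.e. 0.5804^α = 0.50.
α = ln(0.50) / ln(1451/2500) = -0.693147/-0.544038 ≈ 1.274.

α ≈ 1.274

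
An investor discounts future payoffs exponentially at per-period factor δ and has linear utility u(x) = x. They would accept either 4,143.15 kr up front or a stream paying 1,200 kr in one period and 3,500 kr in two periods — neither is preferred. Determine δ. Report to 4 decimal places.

δ ≈ 0.9300

Present value of the stream is 1200·δ + 3500·δ². Indifference gives 1200δ + 3500δ² = 4143.15.
So 3500δ² + 1200δ − 4143.15 = 0.
The positive root is δ = [−1200 + √(1200² + 4·3500·4143.15)] / (2·3500) = (−1200 + 7710.000)/7000 ≈ 0.9300.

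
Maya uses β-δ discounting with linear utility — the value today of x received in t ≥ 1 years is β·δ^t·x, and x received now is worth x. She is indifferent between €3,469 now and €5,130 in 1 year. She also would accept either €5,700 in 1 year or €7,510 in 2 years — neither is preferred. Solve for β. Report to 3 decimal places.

From the later pair, β·δ^1·5700 = β·δ^2·7510; dividing through, δ = 5700/7510 = 0.75899.
Substituting δ into 3469 = β·δ·5130: β = 3469/(3893.609) ≈ 0.891.

β ≈ 0.891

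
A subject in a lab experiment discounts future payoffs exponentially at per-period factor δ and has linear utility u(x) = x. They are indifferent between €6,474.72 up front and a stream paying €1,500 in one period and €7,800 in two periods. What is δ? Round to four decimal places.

δ ≈ 0.8200

The stream is worth 1500δ + 7800δ² today, so 1500δ + 7800δ² = 6474.72.
So 7800δ² + 1500δ − 6474.72 = 0.
δ = (−1500 + √(1500² + 4·7800·6474.72)) / (2·7800) = (−1500 + √204261264.00) / 15600 ≈ 0.8200.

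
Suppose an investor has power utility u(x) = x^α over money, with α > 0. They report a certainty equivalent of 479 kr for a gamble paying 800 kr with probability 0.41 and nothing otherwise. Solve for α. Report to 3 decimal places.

The lottery's expected utility is 0.41·u(800) + 0.59·u(0) = 0.41·800^α (since u(0) = 0 for α > 0).
Indifference: 479^α = 0.41·800^α, so (479/800)^α = 0.41.
Taking logs: α·ln(479/800) = ln(0.41), so α = -0.891598 / -0.512911 ≈ 1.738.

α ≈ 1.738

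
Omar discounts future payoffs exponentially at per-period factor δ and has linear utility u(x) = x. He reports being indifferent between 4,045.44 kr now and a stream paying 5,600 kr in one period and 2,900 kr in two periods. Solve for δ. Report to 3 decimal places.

δ ≈ 0.560

Equating present values: 4045.44 = 5600δ + 2900δ².
Rearranged: 2900δ² + 5600δ − 4045.44 = 0.
The positive root is δ = [−5600 + √(5600² + 4·2900·4045.44)] / (2·2900) = (−5600 + 8848.000)/5800 ≈ 0.560.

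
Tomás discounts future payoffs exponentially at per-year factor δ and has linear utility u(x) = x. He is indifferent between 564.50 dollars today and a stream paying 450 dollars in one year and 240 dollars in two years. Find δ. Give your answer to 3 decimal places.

δ ≈ 0.860

The stream is worth 450δ + 240δ² today, so 450δ + 240δ² = 564.50.
That is, 240δ² + 450δ − 564.50 = 0, a quadratic in δ.
The positive root is δ = [−450 + √(450² + 4·240·564.50)] / (2·240) = (−450 + 862.798)/480 ≈ 0.860.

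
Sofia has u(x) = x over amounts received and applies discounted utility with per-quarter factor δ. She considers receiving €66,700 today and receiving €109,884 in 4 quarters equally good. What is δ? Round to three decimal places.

δ ≈ 0.883

Indifference means u(66700) = δ^4 · u(109884), so δ^4 = u(66700)/u(109884).
With u(x) = x: δ^4 = 66700/109884 = 0.60700.
Taking the 4th root: δ = 0.60700^(1/4) ≈ 0.883.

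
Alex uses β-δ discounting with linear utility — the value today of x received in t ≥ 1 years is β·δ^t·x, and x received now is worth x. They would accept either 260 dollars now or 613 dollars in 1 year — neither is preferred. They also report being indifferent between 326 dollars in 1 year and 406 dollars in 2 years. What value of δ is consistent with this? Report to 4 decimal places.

δ ≈ 0.8030

Both payoffs in the second observation are in the future, so β drops out: δ^1·326 = δ^2·406 ⇒ δ = 326/406 = 0.80296.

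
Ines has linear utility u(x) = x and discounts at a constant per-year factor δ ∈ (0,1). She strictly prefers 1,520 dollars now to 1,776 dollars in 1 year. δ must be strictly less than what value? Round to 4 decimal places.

The preference means 1520 > δ·1776.
So δ < 1520/1776 = 0.85586.

δ < 0.8559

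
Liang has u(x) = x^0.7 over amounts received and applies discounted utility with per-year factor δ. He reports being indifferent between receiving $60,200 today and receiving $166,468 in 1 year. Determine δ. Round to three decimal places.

δ ≈ 0.491

Equating discounted utilities: u(60200) = δ·u(166468) ⇒ δ = u(60200)/u(166468).
Since u(x) = x^0.7, δ = (60200/166468)^0.7 = 0.36163^0.7 = 0.49067.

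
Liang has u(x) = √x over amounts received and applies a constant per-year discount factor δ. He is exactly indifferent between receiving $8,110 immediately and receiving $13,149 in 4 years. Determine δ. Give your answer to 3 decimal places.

Indifference means u(8110) = δ^4 · u(13149), so δ^4 = u(8110)/u(13149).
With u(x) = √x: δ^4 = √8110/√13149 = √(8110/13149) = 0.78535.
So δ = 0.78535^(1/4) ≈ 0.941.

δ ≈ 0.941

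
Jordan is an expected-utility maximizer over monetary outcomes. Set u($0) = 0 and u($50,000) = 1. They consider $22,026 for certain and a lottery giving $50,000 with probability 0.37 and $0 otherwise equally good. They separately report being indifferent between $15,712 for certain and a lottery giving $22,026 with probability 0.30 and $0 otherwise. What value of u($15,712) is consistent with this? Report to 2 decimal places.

0.11

From the first indifference, u($22,026) = 0.37·u($50,000) + 0.63·u($0) = 0.37·1 + 0.63·0 = 0.37.
Then u($15,712) = 0.30·u($22,026) + 0.70·u($0) = 0.30·0.37 + 0.70·0.00 = 0.1110.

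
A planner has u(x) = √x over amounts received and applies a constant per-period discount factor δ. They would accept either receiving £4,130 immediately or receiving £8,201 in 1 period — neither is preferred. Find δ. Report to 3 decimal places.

δ ≈ 0.710

The payoff in 1 period is discounted by δ, so u(4130) = δ·u(8201) and δ = u(4130)/u(8201).
Since u(x) = √x, δ = √(4130/8201) = 0.70965.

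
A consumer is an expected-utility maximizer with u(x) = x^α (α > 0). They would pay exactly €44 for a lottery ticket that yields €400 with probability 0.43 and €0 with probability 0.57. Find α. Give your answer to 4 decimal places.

The lottery's expected utility is 0.43·u(400) + 0.57·u(0) = 0.43·400^α (since u(0) = 0 for α > 0).
Setting u(44) equal to that: 44^α = 0.43·400^α ⇒ (44/400)^α = 0.43.
Take logs: α = ln 0.43 / ln(44/400) ≈ 0.382358.

α ≈ 0.3824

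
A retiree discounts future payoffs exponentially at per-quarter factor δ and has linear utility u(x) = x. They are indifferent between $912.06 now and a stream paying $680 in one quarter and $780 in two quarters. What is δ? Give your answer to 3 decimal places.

δ ≈ 0.730

Equating present values: 912.06 = 680δ + 780δ².
Rearranged: 780δ² + 680δ − 912.06 = 0.
By the quadratic formula (taking the positive root), δ = (−680 + √3308027.20) / 1560 ≈ 0.730.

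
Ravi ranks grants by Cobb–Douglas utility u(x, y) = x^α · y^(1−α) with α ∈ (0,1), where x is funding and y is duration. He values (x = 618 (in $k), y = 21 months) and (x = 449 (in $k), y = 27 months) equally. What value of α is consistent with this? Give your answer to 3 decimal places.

Set the two utilities equal: 618^α·21^(1−α) = 449^α·27^(1−α).
Rearrange to (618/449)^α = (27/21)^(1−α) and take logs: α·0.319466 = (1−α)·0.251314.
Thus α·(0.570780) = 0.251314, so α = 0.251314/0.570780 ≈ 0.440.

α ≈ 0.440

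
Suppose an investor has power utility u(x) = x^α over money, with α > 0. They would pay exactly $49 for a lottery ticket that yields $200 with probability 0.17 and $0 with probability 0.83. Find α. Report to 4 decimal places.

EU(lottery) = 0.17·200^α + 0.83·0 = 0.17·200^α.
Equating: 49^α = 0.17·200^α, i.e. 0.2450^α = 0.17.
Take logs: α = ln 0.17 / ln(49/200) ≈ 1.259837.

α ≈ 1.2598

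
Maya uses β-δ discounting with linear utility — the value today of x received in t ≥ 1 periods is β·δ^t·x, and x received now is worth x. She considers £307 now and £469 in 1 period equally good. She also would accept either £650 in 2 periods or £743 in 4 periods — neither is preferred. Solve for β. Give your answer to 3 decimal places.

β ≈ 0.700

Both payoffs in the second observation are in the future, so β drops out: δ^2·650 = δ^4·743 ⇒ δ^2 = 650/743 = 0.87483, so δ = 0.93532.
Now use the now-vs-future pair: 307 = β·δ·469 gives β = 307/(0.93532·469) ≈ 0.700.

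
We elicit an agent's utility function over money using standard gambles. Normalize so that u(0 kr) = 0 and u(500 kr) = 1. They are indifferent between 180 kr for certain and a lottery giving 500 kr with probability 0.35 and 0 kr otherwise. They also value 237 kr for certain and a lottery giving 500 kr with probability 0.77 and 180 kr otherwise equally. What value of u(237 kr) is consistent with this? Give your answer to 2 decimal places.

0.85

From the first indifference, u(180 kr) = 0.35·u(500 kr) + 0.65·u(0 kr) = 0.35·1 + 0.65·0 = 0.35.
The second indifference gives u(237 kr) = 0.77·u(500 kr) + 0.23·u(180 kr) = 0.77·1.00 + 0.23·0.35 = 0.8505.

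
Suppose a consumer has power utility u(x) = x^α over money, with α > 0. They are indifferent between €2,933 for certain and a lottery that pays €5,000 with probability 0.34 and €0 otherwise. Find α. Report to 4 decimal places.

α ≈ 2.0225

The lottery's expected utility is 0.34·u(5000) + 0.66·u(0) = 0.34·5000^α (since u(0) = 0 for α > 0).
Indifference: 2933^α = 0.34·5000^α, so (2933/5000)^α = 0.34.
α = ln(0.34) / ln(2933/5000) = -1.0788097/-0.5334121 ≈ 2.0225.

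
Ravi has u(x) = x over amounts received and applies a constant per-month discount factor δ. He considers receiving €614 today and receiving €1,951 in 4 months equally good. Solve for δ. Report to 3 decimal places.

Indifference means u(614) = δ^4 · u(1951), so δ^4 = u(614)/u(1951).
With u(x) = x: δ^4 = 614/1951 = 0.31471.
Hence δ = (0.31471)^(1/4) = 0.74899.

δ ≈ 0.749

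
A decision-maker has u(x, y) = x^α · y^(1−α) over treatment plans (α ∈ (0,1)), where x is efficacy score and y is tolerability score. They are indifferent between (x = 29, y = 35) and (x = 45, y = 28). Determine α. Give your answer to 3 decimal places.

The Cobb–Douglas utilities coincide, so 29^α·35^(1−α) = 45^α·28^(1−α).
(29/45)^α = (28/35)^(1−α); take logs: α·ln(29/45) = (1−α)·ln(28/35), i.e. α·-0.439367 = (1−α)·-0.223144.
Thus α·(-0.662511) = -0.223144, so α = -0.223144/-0.662511 ≈ 0.337.

α ≈ 0.337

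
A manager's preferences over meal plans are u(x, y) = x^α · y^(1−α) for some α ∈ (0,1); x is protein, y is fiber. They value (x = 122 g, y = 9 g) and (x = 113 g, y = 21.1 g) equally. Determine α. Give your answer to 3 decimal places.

α ≈ 0.917

The Cobb–Douglas utilities coincide, so 122^α·9^(1−α) = 113^α·21.1^(1−α).
(122/113)^α = (21.1/9)^(1−α); take logs: α·ln(122/113) = (1−α)·ln(21.1/9), i.e. α·0.076633 = (1−α)·0.852048.
So α/(1−α) = (0.852048)/(0.076633) = 11.118552, and α = 11.118552/12.118552 ≈ 0.917.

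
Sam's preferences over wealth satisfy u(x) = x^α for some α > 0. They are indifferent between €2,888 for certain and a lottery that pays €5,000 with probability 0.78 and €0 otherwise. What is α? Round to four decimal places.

The lottery's expected utility is 0.78·u(5000) + 0.22·u(0) = 0.78·5000^α (since u(0) = 0 for α > 0).
Indifference: 2888^α = 0.78·5000^α, so (2888/5000)^α = 0.78.
Taking logs: α·ln(2888/5000) = ln(0.78), so α = -0.2484614 / -0.5488737 ≈ 0.4527.

α ≈ 0.4527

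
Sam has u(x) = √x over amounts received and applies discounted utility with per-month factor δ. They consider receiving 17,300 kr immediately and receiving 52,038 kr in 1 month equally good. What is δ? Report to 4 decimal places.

Equating discounted utilities: u(17300) = δ·u(52038) ⇒ δ = u(17300)/u(52038).
With u(x) = √x: δ = √17300/√52038 = √(17300/52038) = 0.57658.

δ ≈ 0.5766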